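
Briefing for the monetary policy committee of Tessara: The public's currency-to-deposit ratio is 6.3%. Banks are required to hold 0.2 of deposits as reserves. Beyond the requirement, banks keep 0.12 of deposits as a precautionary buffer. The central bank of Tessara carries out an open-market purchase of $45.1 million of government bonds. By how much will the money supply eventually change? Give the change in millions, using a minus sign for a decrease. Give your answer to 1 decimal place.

The money multiplier is m = (1 + c) / (rr + e + c) = (1 + 0.063) / (0.2 + 0.12 + 0.063) ≈ 2.7755.
The purchase adds 45.1 million of base, so ΔM = m × ΔMB = 2.7755 × (+45.1) ≈ 125.1751 million.

$125.2 million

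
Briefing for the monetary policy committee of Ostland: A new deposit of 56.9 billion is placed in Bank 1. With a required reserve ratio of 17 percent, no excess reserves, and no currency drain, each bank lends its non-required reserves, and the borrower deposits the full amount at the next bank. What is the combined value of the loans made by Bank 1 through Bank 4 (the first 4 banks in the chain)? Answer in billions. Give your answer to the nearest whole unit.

Bank i lends (1 − rr)^i of the original deposit: Bank 1 lends 56.9·0.8300 = 47.2270, Bank 2 lends 56.9·0.8300² ≈ 39.1984, and so on.
Summing a geometric series: total = 56.9·[0.8300·(1 − 0.8300^4) / (1 − 0.8300)] ≈ 145.9639 billion.

146 billion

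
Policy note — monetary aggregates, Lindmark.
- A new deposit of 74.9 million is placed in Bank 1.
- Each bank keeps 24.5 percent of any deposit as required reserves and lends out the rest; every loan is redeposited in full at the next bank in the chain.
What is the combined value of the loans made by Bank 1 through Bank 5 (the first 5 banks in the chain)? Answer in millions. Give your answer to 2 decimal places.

Bank i lends (1 − rr)^i of the original deposit: Bank 1 lends 74.9·0.7550 = 56.5495, Bank 2 lends 74.9·0.7550² ≈ 42.6949, and so on.
Summing a geometric series: total = 74.9·[0.7550·(1 − 0.7550^5) / (1 − 0.7550)] ≈ 174.1907 million.

174.19 million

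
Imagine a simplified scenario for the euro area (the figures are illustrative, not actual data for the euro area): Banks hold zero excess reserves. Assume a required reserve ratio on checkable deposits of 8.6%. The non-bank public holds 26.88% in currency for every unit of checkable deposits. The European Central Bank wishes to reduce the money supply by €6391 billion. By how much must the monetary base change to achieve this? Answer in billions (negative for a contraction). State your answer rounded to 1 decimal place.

-1787.1 billion

The money multiplier is m = (1 + c) / (rr + c) = (1 + 0.2688) / (0.086 + 0.2688) ≈ 3.576099.
ΔMB = ΔM / m = (−6391) / 3.576099 ≈ -1787.1429 billion.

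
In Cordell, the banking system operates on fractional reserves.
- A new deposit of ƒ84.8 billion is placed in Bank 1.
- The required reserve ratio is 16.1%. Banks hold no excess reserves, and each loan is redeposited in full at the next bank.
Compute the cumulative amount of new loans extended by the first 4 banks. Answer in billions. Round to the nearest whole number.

Bank i lends (1 − rr)^i of the original deposit: Bank 1 lends 84.8·0.8390 = 71.1472, Bank 2 lends 84.8·0.8390² ≈ 59.6925, and so on.
Summing a geometric series: total = 84.8·[0.8390·(1 − 0.8390^4) / (1 − 0.8390)] ≈ 222.9405 billion.

ƒ223 billion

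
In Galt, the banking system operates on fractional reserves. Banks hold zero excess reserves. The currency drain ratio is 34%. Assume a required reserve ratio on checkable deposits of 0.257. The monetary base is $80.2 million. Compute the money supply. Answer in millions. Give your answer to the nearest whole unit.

The money multiplier is m = (1 + c) / (rr + c) = (1 + 0.34) / (0.257 + 0.34) ≈ 2.2446.
So M = m × MB = 2.2446 × 80.2 ≈ 180.0169 million.

$180 million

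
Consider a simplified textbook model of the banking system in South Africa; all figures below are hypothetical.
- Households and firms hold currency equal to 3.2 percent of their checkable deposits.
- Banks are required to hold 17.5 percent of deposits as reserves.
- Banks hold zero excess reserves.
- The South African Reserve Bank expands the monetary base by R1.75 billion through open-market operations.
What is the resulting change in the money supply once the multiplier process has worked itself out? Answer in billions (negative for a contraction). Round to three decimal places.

R8.725 billion

The money multiplier is m = (1 + c) / (rr + c) = (1 + 0.032) / (0.175 + 0.032) ≈ 4.98551.
The purchase adds 1.75 billion of base, so ΔM = m × ΔMB = 4.98551 × (+1.75) ≈ 8.7246 billion.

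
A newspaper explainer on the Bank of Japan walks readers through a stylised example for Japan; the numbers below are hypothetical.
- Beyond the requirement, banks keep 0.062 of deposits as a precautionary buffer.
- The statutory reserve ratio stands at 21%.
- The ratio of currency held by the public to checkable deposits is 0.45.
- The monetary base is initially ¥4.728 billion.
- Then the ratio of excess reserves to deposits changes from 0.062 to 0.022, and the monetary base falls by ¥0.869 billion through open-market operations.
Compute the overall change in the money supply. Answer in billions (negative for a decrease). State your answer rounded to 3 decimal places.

-1.291 billion

Before: m₁ = (1 + 0.45) / (0.21 + 0.062 + 0.45) ≈ 2.00831, MB₁ = 4.728, so M₁ = 2.00831 × 4.728 ≈ 9.4953 billion.
After: m₂ = (1 + 0.45) / (0.21 + 0.022 + 0.45) ≈ 2.12610, MB₂ = 4.728 − 0.869 = 3.859, so M₂ = 2.12610 × 3.859 ≈ 8.2046 billion.
ΔM = M₂ − M₁ = 8.2046 − 9.4953 = -1.2907 billion.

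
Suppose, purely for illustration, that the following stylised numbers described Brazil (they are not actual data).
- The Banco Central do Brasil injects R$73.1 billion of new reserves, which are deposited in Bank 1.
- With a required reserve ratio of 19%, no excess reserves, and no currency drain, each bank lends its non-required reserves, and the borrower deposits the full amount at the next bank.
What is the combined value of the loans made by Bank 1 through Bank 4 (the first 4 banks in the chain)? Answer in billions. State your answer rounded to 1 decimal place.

Bank i lends (1 − rr)^i of the original deposit: Bank 1 lends 73.1·0.8100 = 59.2110, Bank 2 lends 73.1·0.8100² ≈ 47.9609, and so on.
Summing a geometric series: total = 73.1·[0.8100·(1 − 0.8100^4) / (1 − 0.8100)] ≈ 177.4874 billion.

R$177.5 billion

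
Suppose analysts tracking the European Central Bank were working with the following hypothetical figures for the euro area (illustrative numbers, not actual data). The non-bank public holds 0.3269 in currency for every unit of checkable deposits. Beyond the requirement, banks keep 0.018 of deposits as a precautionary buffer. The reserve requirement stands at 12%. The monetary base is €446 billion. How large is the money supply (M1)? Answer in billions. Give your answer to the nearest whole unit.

The money multiplier is m = (1 + c) / (rr + e + c) = (1 + 0.3269) / (0.12 + 0.018 + 0.3269) ≈ 2.8542.
So M = m × MB = 2.8542 × 446 = 1272.9732 billion.

€1273 billion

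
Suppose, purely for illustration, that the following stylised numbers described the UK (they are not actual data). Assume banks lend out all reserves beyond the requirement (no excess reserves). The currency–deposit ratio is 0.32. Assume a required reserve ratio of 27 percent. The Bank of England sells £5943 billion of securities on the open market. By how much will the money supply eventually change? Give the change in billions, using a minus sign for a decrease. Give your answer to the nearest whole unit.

-13296 billion

The money multiplier is m = (1 + c) / (rr + c) = (1 + 0.32) / (0.27 + 0.32) ≈ 2.23729.
The sale removes 5943 billion of base, so ΔM = m × ΔMB = 2.23729 × (−5943) ≈ -13296.2145 billion.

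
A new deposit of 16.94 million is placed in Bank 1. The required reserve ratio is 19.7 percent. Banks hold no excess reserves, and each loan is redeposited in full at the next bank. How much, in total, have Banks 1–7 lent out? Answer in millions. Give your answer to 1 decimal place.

Bank i lends (1 − rr)^i of the original deposit: Bank 1 lends 16.94·0.8030 ≈ 13.6028, Bank 2 lends 16.94·0.8030² ≈ 10.9231, and so on.
Summing a geometric series: total = 16.94·[0.8030·(1 − 0.8030^7) / (1 − 0.8030)] ≈ 54.1846 million.

54.2 million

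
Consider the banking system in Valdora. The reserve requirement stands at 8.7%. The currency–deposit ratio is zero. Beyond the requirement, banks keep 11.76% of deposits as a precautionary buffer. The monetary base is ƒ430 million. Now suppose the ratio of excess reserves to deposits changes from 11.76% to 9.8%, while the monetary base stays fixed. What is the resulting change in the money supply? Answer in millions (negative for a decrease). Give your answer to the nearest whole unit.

ƒ223 million

Initially m₁ = 1 / (0.087 + 0.1176) ≈ 4.8876, so M₁ = 4.8876 × 430 = 2101.668 million.
After the change m₂ = 1 / (0.087 + 0.098) ≈ 5.4054, so M₂ = 5.4054 × 430 = 2324.322 million.
ΔM = M₂ − M₁ = 2324.322 − 2101.668 = 222.654 million.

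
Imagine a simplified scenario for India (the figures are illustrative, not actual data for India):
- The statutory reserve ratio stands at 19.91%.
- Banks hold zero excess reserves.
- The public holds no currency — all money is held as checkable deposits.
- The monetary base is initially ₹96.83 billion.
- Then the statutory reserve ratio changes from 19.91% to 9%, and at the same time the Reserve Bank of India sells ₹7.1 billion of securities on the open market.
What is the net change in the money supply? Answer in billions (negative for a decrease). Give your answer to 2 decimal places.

₹510.66 billion

Before: m₁ = 1 / (0.1991) ≈ 5.02260, MB₁ = 96.83, so M₁ = 5.02260 × 96.83 ≈ 486.3384 billion.
After: m₂ = 1 / (0.09) ≈ 11.11111, MB₂ = 96.83 − 7.1 = 89.73, so M₂ = 11.11111 × 89.73 ≈ 996.9999 billion.
ΔM = M₂ − M₁ = 996.9999 − 486.3384 = 510.6615 billion.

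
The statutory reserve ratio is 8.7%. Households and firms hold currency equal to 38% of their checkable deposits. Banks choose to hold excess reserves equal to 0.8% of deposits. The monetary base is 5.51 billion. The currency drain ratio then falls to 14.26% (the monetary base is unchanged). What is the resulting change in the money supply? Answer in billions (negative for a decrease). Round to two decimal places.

Initially m₁ = (1 + 0.38) / (0.087 + 0.008 + 0.38) ≈ 2.9053, so M₁ = 2.9053 × 5.51 ≈ 16.0082 billion.
After the change m₂ = (1 + 0.1426) / (0.087 + 0.008 + 0.1426) ≈ 4.8089, so M₂ = 4.8089 × 5.51 ≈ 26.497 billion.
ΔM = M₂ − M₁ = 26.497 − 16.0082 = 10.4888 billion.

10.49 billion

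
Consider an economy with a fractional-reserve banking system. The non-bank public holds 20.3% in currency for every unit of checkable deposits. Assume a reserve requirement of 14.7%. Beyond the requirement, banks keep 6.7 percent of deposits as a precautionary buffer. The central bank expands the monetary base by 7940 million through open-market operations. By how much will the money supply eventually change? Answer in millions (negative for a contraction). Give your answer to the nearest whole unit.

22906 million

The money multiplier is m = (1 + c) / (rr + e + c) = (1 + 0.203) / (0.147 + 0.067 + 0.203) ≈ 2.88489.
The purchase adds 7940 million of base, so ΔM = m × ΔMB = 2.88489 × (+7940) = 22906.0266 million.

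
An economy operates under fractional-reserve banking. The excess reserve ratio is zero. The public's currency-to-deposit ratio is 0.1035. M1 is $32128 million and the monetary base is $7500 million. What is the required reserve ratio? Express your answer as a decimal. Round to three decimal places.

Using m = M/MB = 32128/7500 ≈ 4.283733. Since m = (1 + c)/(c + rr + e), the denominator satisfies c + rr + e = (1 + c)/m = (1 + 0.1035) / 4.283733 ≈ 0.257602.
With c = 0.1035 and e = 0, the required reserve ratio is 0.257602 − 0.1035 − 0 = 0.154102.

0.154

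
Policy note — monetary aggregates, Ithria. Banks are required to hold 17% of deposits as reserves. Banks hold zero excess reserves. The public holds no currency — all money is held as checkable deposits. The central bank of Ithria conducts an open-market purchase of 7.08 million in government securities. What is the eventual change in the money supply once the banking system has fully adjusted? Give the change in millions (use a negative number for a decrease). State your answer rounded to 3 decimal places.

41.647 million

The simple money multiplier is m = 1/rr = 1/0.17 ≈ 5.88235.
An open-market purchase increases the monetary base by 7.08 million, so ΔM = m × ΔMB = 5.88235 × 7.08 ≈ 41.647 million.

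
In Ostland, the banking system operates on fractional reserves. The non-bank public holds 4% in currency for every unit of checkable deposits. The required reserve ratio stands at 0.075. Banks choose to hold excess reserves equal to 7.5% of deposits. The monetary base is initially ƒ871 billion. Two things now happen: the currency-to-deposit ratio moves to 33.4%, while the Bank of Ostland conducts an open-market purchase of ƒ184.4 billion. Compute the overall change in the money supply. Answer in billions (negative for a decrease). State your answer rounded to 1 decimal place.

-1858.7 billion

Before: m₁ = (1 + 0.04) / (0.075 + 0.075 + 0.04) ≈ 5.473684, MB₁ = 871, so M₁ = 5.473684 × 871 ≈ 4767.5788 billion.
After: m₂ = (1 + 0.334) / (0.075 + 0.075 + 0.334) ≈ 2.756198, MB₂ = 871 + 184.4 = 1055.4, so M₂ = 2.756198 × 1055.4 ≈ 2908.8914 billion.
ΔM = M₂ − M₁ = 2908.8914 − 4767.5788 = -1858.6874 billion.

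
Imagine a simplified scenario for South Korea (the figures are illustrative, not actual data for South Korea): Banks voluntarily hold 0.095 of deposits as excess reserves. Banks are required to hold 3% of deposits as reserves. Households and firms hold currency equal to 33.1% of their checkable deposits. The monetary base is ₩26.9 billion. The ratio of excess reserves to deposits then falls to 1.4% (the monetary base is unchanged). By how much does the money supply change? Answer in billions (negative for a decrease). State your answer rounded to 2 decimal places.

Initially m₁ = (1 + 0.331) / (0.03 + 0.095 + 0.331) ≈ 2.91886, so M₁ = 2.91886 × 26.9 ≈ 78.5173 billion.
After the change m₂ = (1 + 0.331) / (0.03 + 0.014 + 0.331) ≈ 3.54933, so M₂ = 3.54933 × 26.9 ≈ 95.477 billion.
ΔM = M₂ − M₁ = 95.477 − 78.5173 = 16.9597 billion.

₩16.96 billion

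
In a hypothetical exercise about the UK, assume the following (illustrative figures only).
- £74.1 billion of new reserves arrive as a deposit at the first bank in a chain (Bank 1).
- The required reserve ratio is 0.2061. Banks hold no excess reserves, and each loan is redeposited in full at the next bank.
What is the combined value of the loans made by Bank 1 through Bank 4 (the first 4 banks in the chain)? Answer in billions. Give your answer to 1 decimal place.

£172.0 billion

Bank i lends (1 − rr)^i of the original deposit: Bank 1 lends 74.1·0.7939 ≈ 58.8280, Bank 2 lends 74.1·0.7939² ≈ 46.7035, and so on.
Summing a geometric series: total = 74.1·[0.7939·(1 − 0.7939^4) / (1 − 0.7939)] ≈ 172.0457 billion.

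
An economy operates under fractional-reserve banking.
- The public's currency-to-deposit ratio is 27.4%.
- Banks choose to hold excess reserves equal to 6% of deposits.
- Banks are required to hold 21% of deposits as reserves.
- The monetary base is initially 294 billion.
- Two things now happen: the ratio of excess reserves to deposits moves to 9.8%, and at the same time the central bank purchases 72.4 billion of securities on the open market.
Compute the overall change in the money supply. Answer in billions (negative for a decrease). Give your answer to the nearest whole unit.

114 billion

Before: m₁ = (1 + 0.274) / (0.21 + 0.06 + 0.274) ≈ 2.3419, MB₁ = 294, so M₁ = 2.3419 × 294 = 688.5186 billion.
After: m₂ = (1 + 0.274) / (0.21 + 0.098 + 0.274) ≈ 2.1890, MB₂ = 294 + 72.4 = 366.4, so M₂ = 2.1890 × 366.4 = 802.0496 billion.
ΔM = M₂ − M₁ = 802.0496 − 688.5186 = 113.531 billion.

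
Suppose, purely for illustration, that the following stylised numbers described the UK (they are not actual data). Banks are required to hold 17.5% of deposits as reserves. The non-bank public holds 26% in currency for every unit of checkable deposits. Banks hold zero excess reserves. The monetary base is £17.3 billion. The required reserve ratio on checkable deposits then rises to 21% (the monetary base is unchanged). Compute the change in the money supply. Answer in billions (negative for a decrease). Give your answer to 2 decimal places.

Initially m₁ = (1 + 0.26) / (0.175 + 0.26) ≈ 2.89655, so M₁ = 2.89655 × 17.3 ≈ 50.1103 billion.
After the change m₂ = (1 + 0.26) / (0.21 + 0.26) ≈ 2.68085, so M₂ = 2.68085 × 17.3 ≈ 46.3787 billion.
ΔM = M₂ − M₁ = 46.3787 − 50.1103 = -3.7316 billion.

-3.73 billion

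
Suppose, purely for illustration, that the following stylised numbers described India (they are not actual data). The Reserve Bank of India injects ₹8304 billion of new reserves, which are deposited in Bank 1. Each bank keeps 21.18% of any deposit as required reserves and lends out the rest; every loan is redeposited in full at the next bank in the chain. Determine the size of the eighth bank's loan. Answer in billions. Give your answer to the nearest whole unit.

Each bank lends a fraction (1 − rr) = 0.7882 of the deposit it receives, so Bank 8 receives 8304·0.7882^7 and lends 8304·0.7882^8 ≈ 1237.0259 billion.

₹1237 billion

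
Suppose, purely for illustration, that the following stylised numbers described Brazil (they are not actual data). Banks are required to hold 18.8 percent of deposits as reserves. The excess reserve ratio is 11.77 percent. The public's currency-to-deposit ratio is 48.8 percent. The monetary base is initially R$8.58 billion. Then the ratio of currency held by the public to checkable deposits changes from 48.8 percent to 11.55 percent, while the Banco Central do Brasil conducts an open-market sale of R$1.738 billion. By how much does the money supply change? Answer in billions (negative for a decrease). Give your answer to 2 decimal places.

R$2.03 billion

Before: m₁ = (1 + 0.488) / (0.188 + 0.1177 + 0.488) ≈ 1.8748, MB₁ = 8.58, so M₁ = 1.8748 × 8.58 ≈ 16.0858 billion.
After: m₂ = (1 + 0.1155) / (0.188 + 0.1177 + 0.1155) ≈ 2.6484, MB₂ = 8.58 − 1.738 = 6.842, so M₂ = 2.6484 × 6.842 ≈ 18.1204 billion.
ΔM = M₂ − M₁ = 18.1204 − 16.0858 = 2.0346 billion.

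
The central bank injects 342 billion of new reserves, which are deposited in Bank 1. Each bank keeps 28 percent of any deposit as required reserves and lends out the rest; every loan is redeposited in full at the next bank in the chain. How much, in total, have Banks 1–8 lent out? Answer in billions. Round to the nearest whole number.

816 billion

Bank i lends (1 − rr)^i of the original deposit: Bank 1 lends 342·0.7200 = 246.2400, Bank 2 lends 342·0.7200² = 177.2928, and so on.
Summing a geometric series: total = 342·[0.7200·(1 − 0.7200^8) / (1 − 0.7200)] ≈ 815.9159 billion.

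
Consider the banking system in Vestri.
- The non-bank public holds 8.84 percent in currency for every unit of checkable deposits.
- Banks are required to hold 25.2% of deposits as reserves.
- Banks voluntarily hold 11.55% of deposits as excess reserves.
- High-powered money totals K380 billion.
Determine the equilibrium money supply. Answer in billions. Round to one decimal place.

The money multiplier is m = (1 + c) / (rr + e + c) = (1 + 0.0884) / (0.252 + 0.1155 + 0.0884) ≈ 2.38737.
So M = m × MB = 2.38737 × 380 = 907.2006 billion.

K907.2 billion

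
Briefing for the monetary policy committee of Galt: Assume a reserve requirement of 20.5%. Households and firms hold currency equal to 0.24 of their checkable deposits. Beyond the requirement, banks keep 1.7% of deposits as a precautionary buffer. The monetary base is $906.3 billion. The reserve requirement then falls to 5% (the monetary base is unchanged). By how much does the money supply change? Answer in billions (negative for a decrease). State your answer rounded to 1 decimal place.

$1228.1 billion

Initially m₁ = (1 + 0.24) / (0.205 + 0.017 + 0.24) ≈ 2.68398, so M₁ = 2.68398 × 906.3 ≈ 2432.4911 billion.
After the change m₂ = (1 + 0.24) / (0.05 + 0.017 + 0.24) ≈ 4.03909, so M₂ = 4.03909 × 906.3 ≈ 3660.6273 billion.
ΔM = M₂ − M₁ = 3660.6273 − 2432.4911 = 1228.1362 billion.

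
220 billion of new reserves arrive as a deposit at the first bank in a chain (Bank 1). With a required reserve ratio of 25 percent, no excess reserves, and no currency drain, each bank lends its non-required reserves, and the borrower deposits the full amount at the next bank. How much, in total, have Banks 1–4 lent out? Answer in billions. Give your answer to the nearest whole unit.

Bank i lends (1 − rr)^i of the original deposit: Bank 1 lends 220·0.7500 = 165.0000, Bank 2 lends 220·0.7500² = 123.7500, and so on.
Summing a geometric series: total = 220·[0.7500·(1 − 0.7500^4) / (1 − 0.7500)] ≈ 451.1719 billion.

451 billion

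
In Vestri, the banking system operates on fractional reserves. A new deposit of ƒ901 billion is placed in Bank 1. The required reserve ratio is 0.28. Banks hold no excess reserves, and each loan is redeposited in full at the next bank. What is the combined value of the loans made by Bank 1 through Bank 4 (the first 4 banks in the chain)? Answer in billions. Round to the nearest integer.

Bank i lends (1 − rr)^i of the original deposit: Bank 1 lends 901·0.7200 = 648.7200, Bank 2 lends 901·0.7200² = 467.0784, and so on.
Summing a geometric series: total = 901·[0.7200·(1 − 0.7200^4) / (1 − 0.7200)] ≈ 1694.2283 billion.

ƒ1694 billion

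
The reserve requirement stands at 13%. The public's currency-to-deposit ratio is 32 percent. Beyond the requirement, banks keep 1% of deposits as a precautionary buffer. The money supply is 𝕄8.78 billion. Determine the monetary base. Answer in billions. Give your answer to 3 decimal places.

𝕄3.060 billion

The money multiplier is m = (1 + c) / (rr + e + c) = (1 + 0.32) / (0.13 + 0.01 + 0.32) ≈ 2.86957.
MB = M / m = 8.78 / 2.86957 ≈ 3.0597 billion.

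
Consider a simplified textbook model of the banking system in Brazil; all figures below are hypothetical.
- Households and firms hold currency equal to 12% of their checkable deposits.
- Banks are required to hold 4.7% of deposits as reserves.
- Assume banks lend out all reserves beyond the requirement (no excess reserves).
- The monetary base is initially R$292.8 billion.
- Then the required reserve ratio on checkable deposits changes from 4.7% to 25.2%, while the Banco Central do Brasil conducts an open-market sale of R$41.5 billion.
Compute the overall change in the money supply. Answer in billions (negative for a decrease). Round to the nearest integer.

-1207 billion

Before: m₁ = (1 + 0.12) / (0.047 + 0.12) ≈ 6.7066, MB₁ = 292.8, so M₁ = 6.7066 × 292.8 ≈ 1963.6925 billion.
After: m₂ = (1 + 0.12) / (0.252 + 0.12) ≈ 3.0108, MB₂ = 292.8 − 41.5 = 251.3, so M₂ = 3.0108 × 251.3 ≈ 756.614 billion.
ΔM = M₂ − M₁ = 756.614 − 1963.6925 = -1207.0785 billion.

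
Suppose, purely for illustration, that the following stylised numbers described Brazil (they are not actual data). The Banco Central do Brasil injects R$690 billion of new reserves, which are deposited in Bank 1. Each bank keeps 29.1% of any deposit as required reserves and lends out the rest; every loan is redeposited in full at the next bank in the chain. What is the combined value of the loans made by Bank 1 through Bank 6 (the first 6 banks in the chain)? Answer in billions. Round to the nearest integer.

Bank i lends (1 − rr)^i of the original deposit: Bank 1 lends 690·0.7090 = 489.2100, Bank 2 lends 690·0.7090² ≈ 346.8499, and so on.
Summing a geometric series: total = 690·[0.7090·(1 − 0.7090^6) / (1 − 0.7090)] ≈ 1467.5938 billion.

R$1468 billion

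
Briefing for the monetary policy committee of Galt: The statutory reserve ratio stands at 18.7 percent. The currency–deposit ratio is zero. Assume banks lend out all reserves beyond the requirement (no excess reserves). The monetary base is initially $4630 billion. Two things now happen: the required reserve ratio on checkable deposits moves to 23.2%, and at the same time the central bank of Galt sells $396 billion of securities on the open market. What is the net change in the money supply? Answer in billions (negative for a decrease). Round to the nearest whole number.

-6509 billion

Before: m₁ = 1 / (0.187) ≈ 5.34759, MB₁ = 4630, so M₁ = 5.34759 × 4630 = 24759.3417 billion.
After: m₂ = 1 / (0.232) ≈ 4.31034, MB₂ = 4630 − 396 = 4234, so M₂ = 4.31034 × 4234 ≈ 18249.9796 billion.
ΔM = M₂ − M₁ = 18249.9796 − 24759.3417 = -6509.3621 billion.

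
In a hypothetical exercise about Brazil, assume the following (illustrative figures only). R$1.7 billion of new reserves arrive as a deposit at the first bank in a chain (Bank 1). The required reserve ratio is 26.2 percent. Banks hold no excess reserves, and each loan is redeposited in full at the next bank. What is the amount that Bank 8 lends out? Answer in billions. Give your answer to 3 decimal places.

Each bank lends a fraction (1 − rr) = 0.7380 of the deposit it receives, so Bank 8 receives 1.7·0.7380^7 and lends 1.7·0.7380^8 ≈ 0.1496 billion.

R$0.150 billion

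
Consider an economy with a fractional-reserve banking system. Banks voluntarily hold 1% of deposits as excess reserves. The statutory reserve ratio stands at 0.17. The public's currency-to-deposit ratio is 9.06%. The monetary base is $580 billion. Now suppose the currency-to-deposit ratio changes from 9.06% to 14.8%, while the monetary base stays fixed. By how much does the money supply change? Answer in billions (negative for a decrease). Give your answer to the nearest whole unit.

-308 billion

Initially m₁ = (1 + 0.0906) / (0.17 + 0.01 + 0.0906) ≈ 4.0303, so M₁ = 4.0303 × 580 = 2337.574 billion.
After the change m₂ = (1 + 0.148) / (0.17 + 0.01 + 0.148) = 3.5, so M₂ = 3.5 × 580 = 2030 billion.
ΔM = M₂ − M₁ = 2030 − 2337.574 = -307.574 billion.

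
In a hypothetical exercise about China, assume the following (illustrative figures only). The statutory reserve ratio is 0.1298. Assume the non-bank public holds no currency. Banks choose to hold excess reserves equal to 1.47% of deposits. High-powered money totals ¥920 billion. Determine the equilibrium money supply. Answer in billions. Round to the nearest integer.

¥6367 billion

The money multiplier is m = 1 / (rr + e) = 1 / (0.1298 + 0.0147) ≈ 6.9204.
So M = m × MB = 6.9204 × 920 = 6366.768 billion.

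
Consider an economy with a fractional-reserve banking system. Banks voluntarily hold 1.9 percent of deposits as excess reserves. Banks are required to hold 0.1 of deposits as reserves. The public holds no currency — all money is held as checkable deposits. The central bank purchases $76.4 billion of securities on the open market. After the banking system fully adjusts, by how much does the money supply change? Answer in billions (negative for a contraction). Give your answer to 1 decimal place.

$642.0 billion

The money multiplier is m = 1 / (rr + e) = 1 / (0.1 + 0.019) ≈ 8.4034.
The purchase adds 76.4 billion of base, so ΔM = m × ΔMB = 8.4034 × (+76.4) ≈ 642.0198 billion.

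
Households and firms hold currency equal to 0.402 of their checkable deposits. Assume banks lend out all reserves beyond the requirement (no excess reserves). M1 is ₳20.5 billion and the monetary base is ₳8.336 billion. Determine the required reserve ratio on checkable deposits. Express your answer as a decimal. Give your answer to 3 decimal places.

Using m = M/MB = 20.5/8.336 ≈ 2.459213. Since m = (1 + c)/(c + rr + e), the denominator satisfies c + rr + e = (1 + c)/m = (1 + 0.402) / 2.459213 ≈ 0.570101.
With c = 0.402 and e = 0, the required reserve ratio on checkable deposits is 0.570101 − 0.402 − 0 = 0.168101.

0.168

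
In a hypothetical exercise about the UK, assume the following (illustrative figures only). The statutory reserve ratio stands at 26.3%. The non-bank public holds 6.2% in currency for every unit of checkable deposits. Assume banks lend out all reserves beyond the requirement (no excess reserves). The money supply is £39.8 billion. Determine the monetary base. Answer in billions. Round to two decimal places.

£12.18 billion

The money multiplier is m = (1 + c) / (rr + c) = (1 + 0.062) / (0.263 + 0.062) ≈ 3.26769.
MB = M / m = 39.8 / 3.26769 ≈ 12.1799 billion.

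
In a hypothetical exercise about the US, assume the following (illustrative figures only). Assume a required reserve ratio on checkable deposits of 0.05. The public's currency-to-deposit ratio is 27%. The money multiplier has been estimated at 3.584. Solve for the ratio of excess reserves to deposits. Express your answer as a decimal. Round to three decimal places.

0.034

Using m = 3.584. Since m = (1 + c)/(c + rr + e), the denominator satisfies c + rr + e = (1 + c)/m = (1 + 0.27) / 3.584 ≈ 0.354353.
With c = 0.27 and rr = 0.05, the ratio of excess reserves to deposits is 0.354353 − 0.27 − 0.05 = 0.034353.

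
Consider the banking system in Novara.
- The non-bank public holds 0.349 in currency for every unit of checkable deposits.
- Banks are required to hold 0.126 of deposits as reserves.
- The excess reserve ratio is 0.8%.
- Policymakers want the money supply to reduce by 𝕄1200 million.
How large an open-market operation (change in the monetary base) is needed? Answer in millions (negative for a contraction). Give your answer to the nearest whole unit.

-430 million

The money multiplier is m = (1 + c) / (rr + e + c) = (1 + 0.349) / (0.126 + 0.008 + 0.349) ≈ 2.79296.
ΔMB = ΔM / m = (−1200) / 2.79296 ≈ -429.6517 million.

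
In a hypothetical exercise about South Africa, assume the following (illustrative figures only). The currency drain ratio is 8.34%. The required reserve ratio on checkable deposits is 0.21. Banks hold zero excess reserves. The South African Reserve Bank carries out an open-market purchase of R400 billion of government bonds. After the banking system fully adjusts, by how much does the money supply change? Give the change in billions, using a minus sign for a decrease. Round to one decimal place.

R1477.0 billion

The money multiplier is m = (1 + c) / (rr + c) = (1 + 0.0834) / (0.21 + 0.0834) ≈ 3.69257.
The purchase adds 400 billion of base, so ΔM = m × ΔMB = 3.69257 × (+400) = 1477.028 billion.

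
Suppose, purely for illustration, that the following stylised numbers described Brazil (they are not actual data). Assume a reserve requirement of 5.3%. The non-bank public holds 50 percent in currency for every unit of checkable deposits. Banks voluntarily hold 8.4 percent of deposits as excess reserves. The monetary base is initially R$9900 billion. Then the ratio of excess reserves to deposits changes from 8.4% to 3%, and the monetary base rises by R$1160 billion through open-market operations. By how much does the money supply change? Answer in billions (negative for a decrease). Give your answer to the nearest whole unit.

Before: m₁ = (1 + 0.5) / (0.053 + 0.084 + 0.5) ≈ 2.354788, MB₁ = 9900, so M₁ = 2.354788 × 9900 = 23312.4012 billion.
After: m₂ = (1 + 0.5) / (0.053 + 0.03 + 0.5) ≈ 2.572899, MB₂ = 9900 + 1160 = 11060, so M₂ = 2.572899 × 11060 ≈ 28456.2629 billion.
ΔM = M₂ − M₁ = 28456.2629 − 23312.4012 = 5143.8617 billion.

R$5144 billion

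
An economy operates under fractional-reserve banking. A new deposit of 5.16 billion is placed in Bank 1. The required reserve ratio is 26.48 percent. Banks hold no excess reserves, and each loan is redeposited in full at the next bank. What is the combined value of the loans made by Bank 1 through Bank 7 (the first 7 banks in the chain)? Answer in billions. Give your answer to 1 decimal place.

12.7 billion

Bank i lends (1 − rr)^i of the original deposit: Bank 1 lends 5.16·0.7352 ≈ 3.7936, Bank 2 lends 5.16·0.7352² ≈ 2.7891, and so on.
Summing a geometric series: total = 5.16·[0.7352·(1 − 0.7352^7) / (1 − 0.7352)] ≈ 12.6631 billion.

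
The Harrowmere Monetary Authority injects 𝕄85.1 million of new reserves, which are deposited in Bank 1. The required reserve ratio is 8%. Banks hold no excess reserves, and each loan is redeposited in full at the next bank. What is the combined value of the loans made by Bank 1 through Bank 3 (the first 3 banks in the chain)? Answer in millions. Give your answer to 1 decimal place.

Bank i lends (1 − rr)^i of the original deposit: Bank 1 lends 85.1·0.9200 = 78.2920, Bank 2 lends 85.1·0.9200² ≈ 72.0286, and so on.
Summing a geometric series: total = 85.1·[0.9200·(1 − 0.9200^3) / (1 − 0.9200)] ≈ 216.5870 million.

𝕄216.6 million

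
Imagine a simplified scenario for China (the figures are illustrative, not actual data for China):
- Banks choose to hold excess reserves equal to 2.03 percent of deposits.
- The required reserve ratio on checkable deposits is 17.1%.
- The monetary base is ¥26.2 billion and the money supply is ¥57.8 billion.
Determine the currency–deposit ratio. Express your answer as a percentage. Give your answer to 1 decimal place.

47.9%

Using m = M/MB = 57.8/26.2 ≈ 2.206107. From m = (1 + c)/(c + rr + e), rearranging gives 1 + c = m·(c + rr + e), so c·(1 − m) = m·(rr + e) − 1.
Hence c = [m·(rr + e) − 1]/(1 − m) = [2.206107 × (0.171 + 0.0203) − 1] / (1 − 2.206107) ≈ 0.479204.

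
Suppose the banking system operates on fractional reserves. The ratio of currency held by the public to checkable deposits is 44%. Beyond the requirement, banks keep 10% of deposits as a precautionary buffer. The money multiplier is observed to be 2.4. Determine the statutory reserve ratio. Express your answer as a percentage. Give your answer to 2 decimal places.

Using m = 2.4. Since m = (1 + c)/(c + rr + e), the denominator satisfies c + rr + e = (1 + c)/m = (1 + 0.44) / 2.4 = 0.600000.
With c = 0.44 and e = 0.1, the statutory reserve ratio is 0.600000 − 0.44 − 0.1 = 0.06.

6.00%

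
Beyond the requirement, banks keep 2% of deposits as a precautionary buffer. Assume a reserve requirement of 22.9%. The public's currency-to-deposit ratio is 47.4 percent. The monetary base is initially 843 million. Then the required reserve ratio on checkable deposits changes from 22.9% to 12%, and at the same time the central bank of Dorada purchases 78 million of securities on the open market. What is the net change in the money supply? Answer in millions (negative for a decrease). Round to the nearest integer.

492 million

Before: m₁ = (1 + 0.474) / (0.229 + 0.02 + 0.474) ≈ 2.0387, MB₁ = 843, so M₁ = 2.0387 × 843 = 1718.6241 million.
After: m₂ = (1 + 0.474) / (0.12 + 0.02 + 0.474) ≈ 2.4007, MB₂ = 843 + 78 = 921, so M₂ = 2.4007 × 921 = 2211.0447 million.
ΔM = M₂ − M₁ = 2211.0447 − 1718.6241 = 492.4206 million.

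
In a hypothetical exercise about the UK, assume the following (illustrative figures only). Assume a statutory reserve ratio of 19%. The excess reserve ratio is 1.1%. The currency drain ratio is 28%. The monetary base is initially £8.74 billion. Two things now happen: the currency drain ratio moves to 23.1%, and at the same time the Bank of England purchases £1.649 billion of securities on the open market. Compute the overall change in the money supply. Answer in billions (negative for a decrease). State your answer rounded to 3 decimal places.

Before: m₁ = (1 + 0.28) / (0.19 + 0.011 + 0.28) ≈ 2.661123, MB₁ = 8.74, so M₁ = 2.661123 × 8.74 ≈ 23.2582 billion.
After: m₂ = (1 + 0.231) / (0.19 + 0.011 + 0.231) ≈ 2.849537, MB₂ = 8.74 + 1.649 = 10.389, so M₂ = 2.849537 × 10.389 ≈ 29.6038 billion.
ΔM = M₂ − M₁ = 29.6038 − 23.2582 = 6.3456 billion.

£6.346 billion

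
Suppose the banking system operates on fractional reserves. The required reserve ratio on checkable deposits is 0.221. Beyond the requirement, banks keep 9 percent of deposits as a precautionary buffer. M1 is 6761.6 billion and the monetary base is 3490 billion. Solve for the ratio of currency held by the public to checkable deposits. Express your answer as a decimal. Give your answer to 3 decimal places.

Using m = M/MB = 6761.6/3490 ≈ 1.937421. From m = (1 + c)/(c + rr + e), rearranging gives 1 + c = m·(c + rr + e), so c·(1 − m) = m·(rr + e) − 1.
Hence c = [m·(rr + e) − 1]/(1 − m) = [1.937421 × (0.221 + 0.09) − 1] / (1 − 1.937421) ≈ 0.423995.

0.424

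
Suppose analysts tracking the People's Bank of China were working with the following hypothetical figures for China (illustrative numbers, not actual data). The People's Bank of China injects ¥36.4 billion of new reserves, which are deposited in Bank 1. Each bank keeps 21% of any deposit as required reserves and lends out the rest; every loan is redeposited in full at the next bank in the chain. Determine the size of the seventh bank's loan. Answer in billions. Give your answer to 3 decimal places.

Each bank lends a fraction (1 − rr) = 0.7900 of the deposit it receives, so Bank 7 receives 36.4·0.7900^6 and lends 36.4·0.7900^7 ≈ 6.9902 billion.

¥6.990 billion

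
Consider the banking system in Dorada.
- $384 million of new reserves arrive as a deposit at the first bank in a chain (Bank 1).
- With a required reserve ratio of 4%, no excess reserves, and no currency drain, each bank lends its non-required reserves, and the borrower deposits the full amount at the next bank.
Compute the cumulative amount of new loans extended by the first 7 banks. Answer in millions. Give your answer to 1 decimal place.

Bank i lends (1 − rr)^i of the original deposit: Bank 1 lends 384·0.9600 = 368.6400, Bank 2 lends 384·0.9600² = 353.8944, and so on.
Summing a geometric series: total = 384·[0.9600·(1 − 0.9600^7) / (1 − 0.9600)] ≈ 2290.6600 million.

$2290.7 million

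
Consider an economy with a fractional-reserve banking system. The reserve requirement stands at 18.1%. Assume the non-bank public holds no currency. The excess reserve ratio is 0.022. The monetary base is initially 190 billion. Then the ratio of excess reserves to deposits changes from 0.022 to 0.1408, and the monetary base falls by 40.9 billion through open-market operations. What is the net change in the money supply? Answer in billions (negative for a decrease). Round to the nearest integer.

-473 billion

Before: m₁ = 1 / (0.181 + 0.022) ≈ 4.9261, MB₁ = 190, so M₁ = 4.9261 × 190 = 935.959 billion.
After: m₂ = 1 / (0.181 + 0.1408) ≈ 3.1075, MB₂ = 190 − 40.9 = 149.1, so M₂ = 3.1075 × 149.1 ≈ 463.3282 billion.
ΔM = M₂ − M₁ = 463.3282 − 935.959 = -472.6308 billion.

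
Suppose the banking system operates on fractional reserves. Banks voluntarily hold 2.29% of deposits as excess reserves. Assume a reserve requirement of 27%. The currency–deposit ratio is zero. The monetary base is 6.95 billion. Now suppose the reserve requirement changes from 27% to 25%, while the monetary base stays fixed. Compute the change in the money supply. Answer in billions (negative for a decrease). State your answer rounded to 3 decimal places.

1.739 billion

Initially m₁ = 1 / (0.27 + 0.0229) ≈ 3.41413, so M₁ = 3.41413 × 6.95 ≈ 23.7282 billion.
After the change m₂ = 1 / (0.25 + 0.0229) ≈ 3.66435, so M₂ = 3.66435 × 6.95 ≈ 25.4672 billion.
ΔM = M₂ − M₁ = 25.4672 − 23.7282 = 1.739 billion.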